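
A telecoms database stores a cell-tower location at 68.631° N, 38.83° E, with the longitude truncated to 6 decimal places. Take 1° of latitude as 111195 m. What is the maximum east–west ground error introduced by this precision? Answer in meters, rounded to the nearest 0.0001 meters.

Truncating at 6 decimal places can drop up to a full unit in the last place, so the longitude may be off by as much as 1e-06°.
At latitude 68.631° a degree of longitude spans 111195 m × cos 68.631° = 111195 × 0.3644 ≈ 40516.5 m.
So at most 1e-06° × 40516.5 ≈ 0.0405165 m east–west.

0.0405 meters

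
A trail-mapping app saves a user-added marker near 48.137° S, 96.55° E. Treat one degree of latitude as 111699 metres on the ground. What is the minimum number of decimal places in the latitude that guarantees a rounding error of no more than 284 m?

One degree of latitude covers 111699 m.
With N decimal places the half-ulp bound is 0.5·10⁻ᴺ°, or 0.5·10⁻ᴺ × 111699 m on the ground.
Need 0.5 × 111699 × 10⁻ᴺ ≤ 284 → 10⁻ᴺ ≤ 5.085e-03, so N ≥ 2.29.
At 2 places the error can reach 558 m, but 3 places keeps it to 55.8 m.

3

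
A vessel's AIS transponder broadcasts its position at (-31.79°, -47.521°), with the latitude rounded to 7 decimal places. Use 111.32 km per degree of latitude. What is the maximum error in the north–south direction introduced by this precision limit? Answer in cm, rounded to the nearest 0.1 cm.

Rounding to 7 decimal places leaves the latitude within ±5e-08° of the true value.
Along the meridian that is 5e-08° × 111320 m/° = 0.005566 m.
That is 0.005566 m = 0.5566 cm.

0.6 cm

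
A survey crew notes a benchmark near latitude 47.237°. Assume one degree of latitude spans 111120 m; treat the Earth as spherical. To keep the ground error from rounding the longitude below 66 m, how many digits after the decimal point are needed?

3 decimal places

At 47.237° one degree of longitude covers 111120 × cos 47.237° ≈ 111120 × 0.6790 ≈ 75446.9 m.
N decimal places → at most half a unit in the last place, 0.5 × 10⁻ᴺ° = 75446.9/2 × 10⁻ᴺ m.
Setting 37723.4 × 10⁻ᴺ ≤ 66 gives 10ᴺ ≥ 571.6, i.e. N ≥ 2.76.
At 2 places the error can reach 377 m, but 3 places keeps it to 37.7 m.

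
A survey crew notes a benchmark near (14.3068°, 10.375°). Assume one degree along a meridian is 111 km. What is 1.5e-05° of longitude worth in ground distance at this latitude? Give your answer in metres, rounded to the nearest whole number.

At 14.3068° a degree of longitude is 111000 × cos 14.3068° ≈ 107557 m, so 1.5e-05° corresponds to 1.61336 m.

2 metres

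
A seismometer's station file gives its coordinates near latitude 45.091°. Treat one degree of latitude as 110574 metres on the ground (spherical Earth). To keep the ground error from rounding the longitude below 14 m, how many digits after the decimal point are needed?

At 45.091° one degree of longitude covers 110574 × cos 45.091° ≈ 110574 × 0.7060 ≈ 78063.3 m.
With N decimal places the half-ulp bound is 0.5·10⁻ᴺ°, or 0.5·10⁻ᴺ × 78063.3 m on the ground.
Need 0.5 × 78063.3 × 10⁻ᴺ ≤ 14 → 10⁻ᴺ ≤ 3.587e-04, so N ≥ 3.45.
At 3 places the error can reach 39 m, but 4 places keeps it to 3.9 m.

4 decimal places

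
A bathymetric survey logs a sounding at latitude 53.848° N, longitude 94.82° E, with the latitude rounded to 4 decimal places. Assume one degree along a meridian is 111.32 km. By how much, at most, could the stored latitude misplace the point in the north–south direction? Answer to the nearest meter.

Rounding to 4 decimal places leaves the latitude within ±5e-05° of the true value.
So the N–S error is at most 5e-05 × 111320 = 5.566 m.

6 meters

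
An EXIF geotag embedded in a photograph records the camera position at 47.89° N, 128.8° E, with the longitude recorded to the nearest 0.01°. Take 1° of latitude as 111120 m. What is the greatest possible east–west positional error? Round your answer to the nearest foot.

1222 feet

Rounding to 2 decimal places leaves the longitude within ±0.005° of the true value.
One degree of longitude at 47.89° is 111120 × cos 47.89° ≈ 111120 × 0.6706 = 74512.2 m.
East–west error: 0.005° × 74512.2 m/° ≈ 372.561 m.
Converting: 372.561 m × 3.2808 ft/m ≈ 1222.3 ft.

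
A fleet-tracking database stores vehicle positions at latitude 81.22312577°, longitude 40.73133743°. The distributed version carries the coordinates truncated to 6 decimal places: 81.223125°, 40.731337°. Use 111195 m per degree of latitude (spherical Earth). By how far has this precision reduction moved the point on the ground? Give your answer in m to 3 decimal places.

0.086 m

The latitude changed by +0.00000077° and the longitude by +0.00000043°.
N–S: 0.00000077° × 111195 m/° = 0.0856201 m.
East–west at this latitude: 0.00000043° × 111195 × cos 81.2231° ≈ 0.00000043 × 16966.9 = 0.00729577 m.
Hypotenuse of the two orthogonal shifts: √(0.0856201² + 0.00729577²) = 0.0859304 m.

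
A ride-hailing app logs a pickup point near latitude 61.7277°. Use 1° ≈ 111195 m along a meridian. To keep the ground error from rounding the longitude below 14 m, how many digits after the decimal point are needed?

At 61.7277° one degree of longitude covers 111195 × cos 61.7277° ≈ 111195 × 0.4737 ≈ 52668.9 m.
N decimal places → at most half a unit in the last place, 0.5 × 10⁻ᴺ° = 52668.9/2 × 10⁻ᴺ m.
Setting 26334.4 × 10⁻ᴺ ≤ 14 gives 10ᴺ ≥ 1881, i.e. N ≥ 3.27.
N = 3 would give 26.3 m (too coarse); N = 4 gives 2.63 m ≤ 14 m.

4 decimal places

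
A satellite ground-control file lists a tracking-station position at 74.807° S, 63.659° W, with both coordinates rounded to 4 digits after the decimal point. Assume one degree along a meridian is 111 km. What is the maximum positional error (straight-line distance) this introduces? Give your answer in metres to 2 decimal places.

Rounding to 4 decimal places leaves each coordinate within ±5e-05° of the true value.
North–south component: 5e-05° × 111000 = 5.55 m.
E–W at 74.807°: 5e-05° × 111000 × cos 74.807° = 5e-05 × 111000 × 0.2621 ≈ 1.4545 m.
Combining orthogonally: (5.55² + 1.4545²)^½ ≈ 5.73743 m.

5.74 metres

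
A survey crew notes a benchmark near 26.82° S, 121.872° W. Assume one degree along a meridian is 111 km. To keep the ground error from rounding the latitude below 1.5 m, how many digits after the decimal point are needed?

One degree of latitude covers 111000 m.
Rounding to N decimal places gives at most 0.5 × 10⁻ᴺ degrees of error, i.e. 0.5 × 10⁻ᴺ × 111000 m.
Setting 55500 × 10⁻ᴺ ≤ 1.5 gives 10ᴺ ≥ 3.7e+04, i.e. N ≥ 4.57.
At 4 places the error can reach 5.55 m, but 5 places keeps it to 0.555 m.

5 decimal places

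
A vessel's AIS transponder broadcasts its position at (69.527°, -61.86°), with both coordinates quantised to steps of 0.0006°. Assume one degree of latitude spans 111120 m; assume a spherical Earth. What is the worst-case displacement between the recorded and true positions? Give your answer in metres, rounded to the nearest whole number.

With a 0.0006° grid the true value lies within half a step, ±0.0006°/2 = ±0.0003°, of the stored one.
North–south component: 0.0003° × 111120 = 33.336 m.
Longitude error → 0.0003 × 111120 × cos 69.527° = 0.0003 × 111120 × 0.3498 ≈ 11.6598 m.
Combining orthogonally: (33.336² + 11.6598²)^½ ≈ 35.3163 m.

35 metres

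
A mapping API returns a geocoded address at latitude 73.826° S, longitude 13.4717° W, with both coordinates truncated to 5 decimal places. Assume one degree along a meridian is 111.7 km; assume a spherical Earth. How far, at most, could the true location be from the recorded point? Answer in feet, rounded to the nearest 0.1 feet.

Truncating at 5 decimal places can drop up to a full unit in the last place, so each coordinate may be off by as much as 1e-05°.
North–south component: 1e-05° × 111700 = 1.117 m.
Longitude error → 1e-05 × 111700 × cos 73.826° = 1e-05 × 111700 × 0.2786 ≈ 0.311146 m.
The two errors are perpendicular, so the maximum displacement is √(1.117² + 0.311146²) ≈ 1.15953 m.
Converting: 1.15953 m × 3.2808 ft/m ≈ 3.8042 ft.

3.8 feet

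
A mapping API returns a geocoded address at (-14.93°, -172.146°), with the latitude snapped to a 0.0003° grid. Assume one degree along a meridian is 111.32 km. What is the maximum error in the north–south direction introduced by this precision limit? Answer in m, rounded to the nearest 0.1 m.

16.7 m

With a 0.0003° grid the true value lies within half a step, ±0.0003°/2 = ±0.00015°, of the stored one.
So the N–S error is at most 0.00015 × 111320 = 16.698 m.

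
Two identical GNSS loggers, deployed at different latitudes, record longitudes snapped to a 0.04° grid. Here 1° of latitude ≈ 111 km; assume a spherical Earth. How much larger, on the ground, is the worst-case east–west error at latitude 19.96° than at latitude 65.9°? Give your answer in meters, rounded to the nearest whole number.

1180 meters

With a 0.04° grid the true value lies within half a step, ±0.04°/2 = ±0.02°, of the stored one.
Error at 19.96° = 0.02° × 111000 × cos 19.96° ≈ 2220 × 0.9399 = 2086.6 m.
Error at 65.9° = 0.02° × 111000 × cos 65.9° ≈ 2220 × 0.4083 = 906.49 m.
So the lower-latitude error exceeds the higher by 2086.6 − 906.49 = 1180.2 m.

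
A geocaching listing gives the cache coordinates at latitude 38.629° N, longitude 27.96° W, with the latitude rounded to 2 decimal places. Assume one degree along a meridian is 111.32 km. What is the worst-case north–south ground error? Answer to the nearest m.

557 m

Rounding to 2 decimal places leaves the latitude within ±0.005° of the true value.
Along the meridian that is 0.005° × 111320 m/° = 556.6 m.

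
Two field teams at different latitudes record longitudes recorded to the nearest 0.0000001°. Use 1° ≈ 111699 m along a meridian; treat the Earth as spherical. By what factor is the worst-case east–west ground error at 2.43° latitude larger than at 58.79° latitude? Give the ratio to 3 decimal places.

1.928

Rounding to 7 decimal places leaves the longitude within ±5e-08° of the true value.
Error at 2.43° = 5e-08° × 111699 × cos 2.43° ≈ 0.0055849 × 0.9991 = 0.0055799 m.
Error at 58.79° = 5e-08° × 111699 × cos 58.79° ≈ 0.0055849 × 0.5182 = 0.002894 m.
Ratio: 0.0055799 / 0.002894 = cos 2.43° / cos 58.79° ≈ 1.9281.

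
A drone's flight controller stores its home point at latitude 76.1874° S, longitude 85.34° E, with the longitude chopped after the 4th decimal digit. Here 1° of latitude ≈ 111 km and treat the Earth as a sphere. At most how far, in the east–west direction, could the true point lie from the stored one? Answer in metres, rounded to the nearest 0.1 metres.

Truncating at 4 decimal places can drop up to a full unit in the last place, so the longitude may be off by as much as 0.0001°.
At latitude 76.1874° a degree of longitude spans 111000 m × cos 76.1874° = 111000 × 0.2387 ≈ 26500.9 m.
East–west error: 0.0001° × 26500.9 m/° ≈ 2.65009 m.

2.7 metres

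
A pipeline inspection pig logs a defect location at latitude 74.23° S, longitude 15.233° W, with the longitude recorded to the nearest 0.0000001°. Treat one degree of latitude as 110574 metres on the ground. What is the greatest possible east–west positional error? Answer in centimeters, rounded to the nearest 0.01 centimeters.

0.15 centimeters

Rounding to 7 decimal places leaves the longitude within ±5e-08° of the true value.
At latitude 74.23° a degree of longitude spans 110574 m × cos 74.23° = 110574 × 0.2718 ≈ 30051.4 m.
Maximum E–W displacement: 5e-08 × 30051.4 = 0.00150257 m.
That is 0.00150257 m = 0.15026 cm.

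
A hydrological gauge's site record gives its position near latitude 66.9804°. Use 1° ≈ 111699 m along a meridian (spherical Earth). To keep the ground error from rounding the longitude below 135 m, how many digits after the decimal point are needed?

3 decimal places

At 66.9804° one degree of longitude covers 111699 × cos 66.9804° ≈ 111699 × 0.3910 ≈ 43679.4 m.
With N decimal places the half-ulp bound is 0.5·10⁻ᴺ°, or 0.5·10⁻ᴺ × 43679.4 m on the ground.
Need 0.5 × 43679.4 × 10⁻ᴺ ≤ 135 → 10⁻ᴺ ≤ 6.181e-03, so N ≥ 2.21.
At 2 places the error can reach 218 m, but 3 places keeps it to 21.8 m.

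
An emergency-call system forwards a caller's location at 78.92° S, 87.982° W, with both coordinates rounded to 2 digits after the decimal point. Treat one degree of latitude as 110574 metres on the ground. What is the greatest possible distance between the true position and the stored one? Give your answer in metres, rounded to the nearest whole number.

563 metres

Rounding to 2 decimal places leaves each coordinate within ±0.005° of the true value.
N–S: 0.005° × 110574 m/° = 552.87 m.
Longitude error → 0.005 × 110574 × cos 78.92° = 0.005 × 110574 × 0.1922 ≈ 106.25 m.
Combining orthogonally: (552.87² + 106.25²)^½ ≈ 562.987 m.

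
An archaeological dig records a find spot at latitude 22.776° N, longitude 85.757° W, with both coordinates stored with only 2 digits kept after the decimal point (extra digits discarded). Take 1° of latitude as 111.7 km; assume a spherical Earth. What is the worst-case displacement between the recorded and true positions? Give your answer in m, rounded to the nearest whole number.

Truncating at 2 decimal places can drop up to a full unit in the last place, so each coordinate may be off by as much as 0.01°.
N–S: 0.01° × 111700 m/° = 1117 m.
E–W at 22.776°: 0.01° × 111700 × cos 22.776° = 0.01 × 111700 × 0.9220 ≈ 1029.9 m.
The two errors are perpendicular, so the maximum displacement is √(1117² + 1029.9²) ≈ 1519.34 m.

1519 m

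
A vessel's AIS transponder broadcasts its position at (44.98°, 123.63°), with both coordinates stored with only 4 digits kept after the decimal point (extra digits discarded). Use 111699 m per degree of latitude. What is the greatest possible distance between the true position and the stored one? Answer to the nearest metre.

Truncating at 4 decimal places can drop up to a full unit in the last place, so each coordinate may be off by as much as 0.0001°.
North–south component: 0.0001° × 111699 = 11.1699 m.
Longitude error → 0.0001 × 111699 × cos 44.98° = 0.0001 × 111699 × 0.7074 ≈ 7.90107 m.
The two errors are perpendicular, so the maximum displacement is √(11.1699² + 7.90107²) ≈ 13.6819 m.

14 metres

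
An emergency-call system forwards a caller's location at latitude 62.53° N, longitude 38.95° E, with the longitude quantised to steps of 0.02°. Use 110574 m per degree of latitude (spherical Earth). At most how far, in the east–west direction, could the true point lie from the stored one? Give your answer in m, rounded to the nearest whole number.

510 m

With a 0.02° grid the true value lies within half a step, ±0.02°/2 = ±0.01°, of the stored one.
At latitude 62.53° a degree of longitude spans 110574 m × cos 62.53° = 110574 × 0.4613 ≈ 51006 m.
So at most 0.01° × 51006 ≈ 510.06 m east–west.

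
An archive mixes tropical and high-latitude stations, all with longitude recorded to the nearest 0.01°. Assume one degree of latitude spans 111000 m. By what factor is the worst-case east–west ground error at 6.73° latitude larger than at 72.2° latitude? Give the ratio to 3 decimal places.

3.249

Rounding to 2 decimal places leaves the longitude within ±0.005° of the true value.
At 6.73°: 0.005° × 111000 × cos 6.73° = 0.005 × 111000 × 0.9931 ≈ 551.18 m.
At 72.2°: 0.005° × 111000 × cos 72.2° = 0.005 × 111000 × 0.3057 ≈ 169.66 m.
Ratio: 551.18 / 169.66 = cos 6.73° / cos 72.2° ≈ 3.2487.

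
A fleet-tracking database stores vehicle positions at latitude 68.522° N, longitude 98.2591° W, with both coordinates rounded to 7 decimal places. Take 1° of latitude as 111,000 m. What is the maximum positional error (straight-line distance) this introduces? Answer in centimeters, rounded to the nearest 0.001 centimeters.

Rounding to 7 decimal places leaves each coordinate within ±5e-08° of the true value.
Latitude error → 5e-08 × 111000 = 0.00555 m along the meridian.
E–W at 68.522°: 5e-08° × 111000 × cos 68.522° = 5e-08 × 111000 × 0.3661 ≈ 0.0020321 m.
Combining orthogonally: (0.00555² + 0.0020321²)^½ ≈ 0.00591032 m.
That is 0.00591032 m = 0.59103 cm.

0.591 centimeters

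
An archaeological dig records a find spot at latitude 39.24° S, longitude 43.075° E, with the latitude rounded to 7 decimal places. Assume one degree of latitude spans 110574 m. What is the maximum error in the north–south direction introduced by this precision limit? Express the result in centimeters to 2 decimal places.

Rounding to 7 decimal places leaves the latitude within ±5e-08° of the true value.
North–south distance: 5e-08° × 110574 m/° = 0.0055287 m.
That is 0.0055287 m = 0.55287 cm.

0.55 centimeters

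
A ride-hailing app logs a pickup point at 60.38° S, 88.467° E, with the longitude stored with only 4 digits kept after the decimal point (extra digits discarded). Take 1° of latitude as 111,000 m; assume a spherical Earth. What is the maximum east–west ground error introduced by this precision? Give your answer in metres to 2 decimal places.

5.49 metres

Truncating at 4 decimal places can drop up to a full unit in the last place, so the longitude may be off by as much as 0.0001°.
Parallels shrink by cos φ, so at 60.38° a degree of longitude is 111000 × 0.4942 ≈ 54861.2 m.
So at most 0.0001° × 54861.2 ≈ 5.48612 m east–west.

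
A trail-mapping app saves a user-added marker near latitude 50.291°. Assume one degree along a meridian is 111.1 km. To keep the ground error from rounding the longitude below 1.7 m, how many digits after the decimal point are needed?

5 decimal places

At 50.291° one degree of longitude covers 111100 × cos 50.291° ≈ 111100 × 0.6389 ≈ 70980.5 m.
With N decimal places the half-ulp bound is 0.5·10⁻ᴺ°, or 0.5·10⁻ᴺ × 70980.5 m on the ground.
Setting 35490.3 × 10⁻ᴺ ≤ 1.7 gives 10ᴺ ≥ 2.088e+04, i.e. N ≥ 4.32.
So 5 decimal places suffice (0.355 m); 4 would allow up to 3.55 m.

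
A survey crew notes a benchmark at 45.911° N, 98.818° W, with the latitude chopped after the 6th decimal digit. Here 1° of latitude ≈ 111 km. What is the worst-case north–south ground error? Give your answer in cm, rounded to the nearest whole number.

11 cm

Truncating at 6 decimal places can drop up to a full unit in the last place, so the latitude may be off by as much as 1e-06°.
North–south distance: 1e-06° × 111000 m/° = 0.111 m.
That is 0.111 m = 11.1 cm.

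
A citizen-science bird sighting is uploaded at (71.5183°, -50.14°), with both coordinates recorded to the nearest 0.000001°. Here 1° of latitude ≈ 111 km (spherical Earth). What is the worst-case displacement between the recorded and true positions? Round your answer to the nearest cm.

6 cm

Rounding to 6 decimal places leaves each coordinate within ±5e-07° of the true value.
N–S: 5e-07° × 111000 m/° = 0.0555 m.
East–west component at 71.5183°: 5e-07° × 111000 × cos 71.5183° ≈ 5e-07 × 35187.2 ≈ 0.0175936 m.
The two errors are perpendicular, so the maximum displacement is √(0.0555² + 0.0175936²) ≈ 0.0582219 m.
That is 0.0582219 m = 5.8222 cm.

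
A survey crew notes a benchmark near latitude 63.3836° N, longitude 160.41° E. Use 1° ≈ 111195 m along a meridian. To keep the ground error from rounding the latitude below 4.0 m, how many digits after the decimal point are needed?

5 decimal places

One degree of latitude covers 111195 m.
N decimal places → at most half a unit in the last place, 0.5 × 10⁻ᴺ° = 111195/2 × 10⁻ᴺ m.
Setting 55597.5 × 10⁻ᴺ ≤ 4.0 gives 10ᴺ ≥ 1.39e+04, i.e. N ≥ 4.14.
N = 4 would give 5.56 m (too coarse); N = 5 gives 0.556 m ≤ 4.0 m.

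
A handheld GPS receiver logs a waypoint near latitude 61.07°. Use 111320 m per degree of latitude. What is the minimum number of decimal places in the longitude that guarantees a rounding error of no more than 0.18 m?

At 61.07° one degree of longitude covers 111320 × cos 61.07° ≈ 111320 × 0.4837 ≈ 53850 m.
N decimal places → at most half a unit in the last place, 0.5 × 10⁻ᴺ° = 53850/2 × 10⁻ᴺ m.
Setting 26925 × 10⁻ᴺ ≤ 0.18 gives 10ᴺ ≥ 1.496e+05, i.e. N ≥ 5.17.
N = 5 would give 0.269 m (too coarse); N = 6 gives 0.0269 m ≤ 0.18 m.

6 decimal places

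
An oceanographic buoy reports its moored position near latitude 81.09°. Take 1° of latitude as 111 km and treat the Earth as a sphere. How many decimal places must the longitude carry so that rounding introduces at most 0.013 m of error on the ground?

6

At 81.09° one degree of longitude covers 111000 × cos 81.09° ≈ 111000 × 0.1549 ≈ 17192 m.
Rounding to N decimal places gives at most 0.5 × 10⁻ᴺ degrees of error, i.e. 0.5 × 10⁻ᴺ × 17192 m.
Need 0.5 × 17192 × 10⁻ᴺ ≤ 0.013 → 10⁻ᴺ ≤ 1.512e-06, so N ≥ 5.82.
N = 5 would give 0.086 m (too coarse); N = 6 gives 0.0086 m ≤ 0.013 m.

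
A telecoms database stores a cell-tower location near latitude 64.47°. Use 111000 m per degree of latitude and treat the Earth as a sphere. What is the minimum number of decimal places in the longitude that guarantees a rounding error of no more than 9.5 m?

4 decimal places

At 64.47° one degree of longitude covers 111000 × cos 64.47° ≈ 111000 × 0.4310 ≈ 47839.2 m.
Rounding to N decimal places gives at most 0.5 × 10⁻ᴺ degrees of error, i.e. 0.5 × 10⁻ᴺ × 47839.2 m.
Need 0.5 × 47839.2 × 10⁻ᴺ ≤ 9.5 → 10⁻ᴺ ≤ 3.972e-04, so N ≥ 3.40.
N = 3 would give 23.9 m (too coarse); N = 4 gives 2.39 m ≤ 9.5 m.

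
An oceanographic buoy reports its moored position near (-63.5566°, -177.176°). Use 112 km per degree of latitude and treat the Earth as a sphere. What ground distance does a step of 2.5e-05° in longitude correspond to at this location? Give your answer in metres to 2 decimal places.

1.25 metres

At 63.5566° a degree of longitude is 112000 × cos 63.5566° ≈ 49875.1 m, so 2.5e-05° corresponds to 1.24688 m.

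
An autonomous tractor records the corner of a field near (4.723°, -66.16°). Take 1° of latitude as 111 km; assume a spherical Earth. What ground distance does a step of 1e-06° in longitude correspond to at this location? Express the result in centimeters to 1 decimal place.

11.1 centimeters

1e-06° of longitude at 4.723° is 1e-06 × 111000 × cos 4.723° ≈ 1e-06 × 110623 = 0.110623 m.
That is 0.110623 m = 11.062 cm.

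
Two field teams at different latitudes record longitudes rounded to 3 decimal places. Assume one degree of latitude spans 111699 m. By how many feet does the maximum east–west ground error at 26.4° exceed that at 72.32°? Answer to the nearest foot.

Rounding to 3 decimal places leaves the longitude within ±0.0005° of the true value.
Error at 26.4° = 0.0005° × 111699 × cos 26.4° ≈ 55.849 × 0.8957 = 50.025 m.
At 72.32°: 0.0005° × 111699 × cos 72.32° = 0.0005 × 111699 × 0.3037 ≈ 16.962 m.
Difference: 50.025 − 16.962 = 33.064 m.
Converting: 33.0635 m × 3.2808 ft/m ≈ 108.48 ft.

108 feet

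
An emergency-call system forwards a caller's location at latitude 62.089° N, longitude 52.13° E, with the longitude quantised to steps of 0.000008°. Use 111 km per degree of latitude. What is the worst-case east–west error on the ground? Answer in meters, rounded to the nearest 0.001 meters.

With a 0.000008° grid the true value lies within half a step, ±0.000008°/2 = ±4e-06°, of the stored one.
Parallels shrink by cos φ, so at 62.089° a degree of longitude is 111000 × 0.4681 ≈ 51959 m.
Maximum E–W displacement: 4e-06 × 51959 = 0.207836 m.

0.208 meters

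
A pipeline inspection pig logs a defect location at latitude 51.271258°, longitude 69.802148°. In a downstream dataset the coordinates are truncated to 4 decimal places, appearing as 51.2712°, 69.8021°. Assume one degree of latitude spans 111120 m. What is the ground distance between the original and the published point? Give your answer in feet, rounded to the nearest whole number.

Δlat = 51.271258 − 51.2712 = +0.000058°; Δlon = 69.802148 − 69.8021 = +0.000048°.
North–south shift: 0.000058 × 111120 = 6.44496 m.
E–W at 51.2712°: 0.000048° × 111120 × cos 51.2712° = 0.000048 × 111120 × 0.6256 ≈ 3.33699 m.
Hypotenuse of the two orthogonal shifts: √(6.44496² + 3.33699²) = 7.25762 m.
In feet: 7.25762 m ÷ 0.3048 ≈ 23.811 ft.

24 feet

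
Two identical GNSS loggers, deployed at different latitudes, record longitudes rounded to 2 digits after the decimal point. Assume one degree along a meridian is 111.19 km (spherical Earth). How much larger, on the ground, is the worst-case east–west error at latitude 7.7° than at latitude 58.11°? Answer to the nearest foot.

Rounding to 2 decimal places leaves the longitude within ±0.005° of the true value.
At 7.7°: 0.005° × 111190 × cos 7.7° = 0.005 × 111190 × 0.9910 ≈ 550.94 m.
At 58.11°: 0.005° × 111190 × cos 58.11° = 0.005 × 111190 × 0.5283 ≈ 293.7 m.
Difference: 550.94 − 293.7 = 257.23 m.
In feet: 257.234 m ÷ 0.3048 ≈ 843.94 ft.

844 feet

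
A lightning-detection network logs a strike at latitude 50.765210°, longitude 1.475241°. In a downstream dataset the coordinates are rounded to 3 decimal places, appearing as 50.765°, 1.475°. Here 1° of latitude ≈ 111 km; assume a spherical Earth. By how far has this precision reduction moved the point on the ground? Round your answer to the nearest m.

The latitude changed by +0.000210° and the longitude by +0.000241°.
N–S: 0.000210° × 111000 m/° = 23.31 m.
East–west at this latitude: 0.000241° × 111000 × cos 50.765° ≈ 0.000241 × 70207.8 = 16.9201 m.
Distance: √(23.31² + 16.9201²) ≈ 28.8036 m.

29 m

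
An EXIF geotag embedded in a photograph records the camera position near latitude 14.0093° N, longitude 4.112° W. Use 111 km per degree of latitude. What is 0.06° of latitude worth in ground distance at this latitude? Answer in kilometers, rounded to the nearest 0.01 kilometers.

6.66 kilometers

Along a meridian 0.06° is 0.06 × 111000 = 6660 m.
That is 6660 m = 6.66 km.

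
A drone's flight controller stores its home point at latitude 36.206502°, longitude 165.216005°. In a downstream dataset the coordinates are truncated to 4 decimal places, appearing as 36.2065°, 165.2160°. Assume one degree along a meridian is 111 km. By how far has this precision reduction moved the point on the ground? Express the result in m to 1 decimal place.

Δlat = 36.206502 − 36.2065 = +0.000002°; Δlon = 165.216005 − 165.2160 = +0.000005°.
N–S: 0.000002° × 111000 m/° = 0.222 m.
East–west at this latitude: 0.000005° × 111000 × cos 36.2065° ≈ 0.000005 × 89565.2 = 0.447826 m.
Hypotenuse of the two orthogonal shifts: √(0.222² + 0.447826²) = 0.499832 m.

0.5 m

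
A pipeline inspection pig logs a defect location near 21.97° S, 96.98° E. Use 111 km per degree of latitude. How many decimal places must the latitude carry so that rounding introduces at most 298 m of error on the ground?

3

One degree of latitude covers 111000 m.
Rounding to N decimal places gives at most 0.5 × 10⁻ᴺ degrees of error, i.e. 0.5 × 10⁻ᴺ × 111000 m.
Setting 55500 × 10⁻ᴺ ≤ 298 gives 10ᴺ ≥ 186.2, i.e. N ≥ 2.27.
So 3 decimal places suffice (55.5 m); 2 would allow up to 555 m.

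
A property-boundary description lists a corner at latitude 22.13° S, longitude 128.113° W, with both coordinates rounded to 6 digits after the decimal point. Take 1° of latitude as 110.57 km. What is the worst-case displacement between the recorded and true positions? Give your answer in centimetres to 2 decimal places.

7.54 centimetres

Rounding to 6 decimal places leaves each coordinate within ±5e-07° of the true value.
N–S: 5e-07° × 110570 m/° = 0.055285 m.
E–W at 22.13°: 5e-07° × 110570 × cos 22.13° = 5e-07 × 110570 × 0.9263 ≈ 0.0512122 m.
Combining orthogonally: (0.055285² + 0.0512122²)^½ ≈ 0.07536 m.
That is 0.07536 m = 7.536 cm.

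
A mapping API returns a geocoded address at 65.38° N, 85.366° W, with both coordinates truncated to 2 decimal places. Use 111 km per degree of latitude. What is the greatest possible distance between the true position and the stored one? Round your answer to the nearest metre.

1202 metres

Truncating at 2 decimal places can drop up to a full unit in the last place, so each coordinate may be off by as much as 0.01°.
Latitude error → 0.01 × 111000 = 1110 m along the meridian.
East–west component at 65.38°: 0.01° × 111000 × cos 65.38° ≈ 0.01 × 46242.4 ≈ 462.424 m.
Combining orthogonally: (1110² + 462.424²)^½ ≈ 1202.47 m.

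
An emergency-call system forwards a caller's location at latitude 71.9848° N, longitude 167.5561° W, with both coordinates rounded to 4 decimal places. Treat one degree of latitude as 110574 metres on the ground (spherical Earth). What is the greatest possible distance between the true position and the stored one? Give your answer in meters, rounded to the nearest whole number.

6 meters

Rounding to 4 decimal places leaves each coordinate within ±5e-05° of the true value.
Latitude error → 5e-05 × 110574 = 5.5287 m along the meridian.
East–west component at 71.9848°: 5e-05° × 110574 × cos 71.9848° ≈ 5e-05 × 34197.1 ≈ 1.70986 m.
The two errors are perpendicular, so the maximum displacement is √(5.5287² + 1.70986²) ≈ 5.78707 m.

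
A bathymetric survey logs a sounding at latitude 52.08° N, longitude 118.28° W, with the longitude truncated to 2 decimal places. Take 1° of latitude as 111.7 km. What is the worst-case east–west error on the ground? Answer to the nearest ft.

2252 ft

Truncating at 2 decimal places can drop up to a full unit in the last place, so the longitude may be off by as much as 0.01°.
At latitude 52.08° a degree of longitude spans 111700 m × cos 52.08° = 111700 × 0.6146 ≈ 68646.4 m.
Maximum E–W displacement: 0.01 × 68646.4 = 686.464 m.
Converting: 686.464 m × 3.2808 ft/m ≈ 2252.2 ft.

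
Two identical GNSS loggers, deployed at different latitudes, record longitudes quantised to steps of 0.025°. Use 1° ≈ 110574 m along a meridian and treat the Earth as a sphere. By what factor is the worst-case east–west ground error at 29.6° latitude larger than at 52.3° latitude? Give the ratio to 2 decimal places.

With a 0.025° grid the true value lies within half a step, ±0.025°/2 = ±0.0125°, of the stored one.
Error at 29.6° = 0.0125° × 110574 × cos 29.6° ≈ 1382.2 × 0.8695 = 1201.8 m.
At 52.3°: 0.0125° × 110574 × cos 52.3° = 0.0125 × 110574 × 0.6115 ≈ 845.24 m.
The ratio reduces to cos 29.6° / cos 52.3° = 0.8695/0.6115 ≈ 1.4218.

1.42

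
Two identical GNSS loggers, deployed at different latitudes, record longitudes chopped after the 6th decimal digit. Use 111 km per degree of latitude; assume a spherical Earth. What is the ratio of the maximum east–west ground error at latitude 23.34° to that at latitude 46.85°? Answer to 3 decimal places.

Truncating at 6 decimal places can drop up to a full unit in the last place, so the longitude may be off by as much as 1e-06°.
At 23.34°: 1e-06° × 111000 × cos 23.34° = 1e-06 × 111000 × 0.9182 ≈ 0.10192 m.
At 46.85°: 1e-06° × 111000 × cos 46.85° = 1e-06 × 111000 × 0.6839 ≈ 0.075914 m.
The ratio reduces to cos 23.34° / cos 46.85° = 0.9182/0.6839 ≈ 1.3425.

1.343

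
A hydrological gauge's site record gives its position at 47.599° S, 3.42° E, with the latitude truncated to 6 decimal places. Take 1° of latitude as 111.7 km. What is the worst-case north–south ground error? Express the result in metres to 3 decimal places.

0.112 metres

Truncating at 6 decimal places can drop up to a full unit in the last place, so the latitude may be off by as much as 1e-06°.
So the N–S error is at most 1e-06 × 111700 = 0.1117 m.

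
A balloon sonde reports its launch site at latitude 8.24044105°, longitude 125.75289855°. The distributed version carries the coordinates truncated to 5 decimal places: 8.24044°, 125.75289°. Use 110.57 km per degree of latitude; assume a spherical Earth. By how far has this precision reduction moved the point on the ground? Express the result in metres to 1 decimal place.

0.9 metres

The latitude changed by +0.00000105° and the longitude by +0.00000855°.
N–S: 0.00000105° × 110570 m/° = 0.116098 m.
E–W at 8.24044°: 0.00000855° × 110570 × cos 8.24044° = 0.00000855 × 110570 × 0.9897 ≈ 0.935613 m.
Distance: √(0.116098² + 0.935613²) ≈ 0.942789 m.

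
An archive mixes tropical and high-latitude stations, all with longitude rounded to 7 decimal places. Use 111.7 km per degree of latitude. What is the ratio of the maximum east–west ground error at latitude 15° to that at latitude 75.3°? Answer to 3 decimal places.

Rounding to 7 decimal places leaves the longitude within ±5e-08° of the true value.
At 15°: 5e-08° × 111700 × cos 15° = 5e-08 × 111700 × 0.9659 ≈ 0.0053947 m.
At 75.3°: 5e-08° × 111700 × cos 75.3° = 5e-08 × 111700 × 0.2538 ≈ 0.0014172 m.
Ratio: 0.0053947 / 0.0014172 = cos 15° / cos 75.3° ≈ 3.8065.

3.806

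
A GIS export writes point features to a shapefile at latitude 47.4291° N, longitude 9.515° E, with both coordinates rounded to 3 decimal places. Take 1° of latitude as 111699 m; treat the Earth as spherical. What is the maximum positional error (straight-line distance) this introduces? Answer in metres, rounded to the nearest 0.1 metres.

Rounding to 3 decimal places leaves each coordinate within ±0.0005° of the true value.
Latitude error → 0.0005 × 111699 = 55.8495 m along the meridian.
East–west component at 47.4291°: 0.0005° × 111699 × cos 47.4291° ≈ 0.0005 × 75564.6 ≈ 37.7823 m.
Combining orthogonally: (55.8495² + 37.7823²)^½ ≈ 67.429 m.

67.4 metres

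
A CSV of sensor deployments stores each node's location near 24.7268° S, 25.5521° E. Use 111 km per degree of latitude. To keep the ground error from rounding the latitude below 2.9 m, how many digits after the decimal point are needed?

One degree of latitude covers 111000 m.
With N decimal places the half-ulp bound is 0.5·10⁻ᴺ°, or 0.5·10⁻ᴺ × 111000 m on the ground.
Setting 55500 × 10⁻ᴺ ≤ 2.9 gives 10ᴺ ≥ 1.914e+04, i.e. N ≥ 4.28.
So 5 decimal places suffice (0.555 m); 4 would allow up to 5.55 m.

5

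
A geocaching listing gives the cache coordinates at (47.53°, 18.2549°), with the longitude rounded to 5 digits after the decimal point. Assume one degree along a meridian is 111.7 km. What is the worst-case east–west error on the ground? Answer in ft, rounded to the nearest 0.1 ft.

1.2 ft

Rounding to 5 decimal places leaves the longitude within ±5e-06° of the true value.
Parallels shrink by cos φ, so at 47.53° a degree of longitude is 111700 × 0.6752 ≈ 75420.3 m.
East–west error: 5e-06° × 75420.3 m/° ≈ 0.377101 m.
Converting: 0.377101 m × 3.2808 ft/m ≈ 1.2372 ft.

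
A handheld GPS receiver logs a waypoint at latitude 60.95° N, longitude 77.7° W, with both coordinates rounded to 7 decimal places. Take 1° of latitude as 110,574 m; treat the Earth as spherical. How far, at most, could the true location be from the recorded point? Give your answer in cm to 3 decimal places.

Rounding to 7 decimal places leaves each coordinate within ±5e-08° of the true value.
Latitude error → 5e-08 × 110574 = 0.0055287 m along the meridian.
E–W at 60.95°: 5e-08° × 110574 × cos 60.95° = 5e-08 × 110574 × 0.4856 ≈ 0.00268459 m.
Combining orthogonally: (0.0055287² + 0.00268459²)^½ ≈ 0.00614602 m.
That is 0.00614602 m = 0.6146 cm.

0.615 cm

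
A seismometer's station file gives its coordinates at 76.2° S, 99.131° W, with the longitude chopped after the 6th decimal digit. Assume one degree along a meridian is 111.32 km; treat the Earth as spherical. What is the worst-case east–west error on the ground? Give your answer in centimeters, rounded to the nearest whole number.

Truncating at 6 decimal places can drop up to a full unit in the last place, so the longitude may be off by as much as 1e-06°.
At latitude 76.2° a degree of longitude spans 111320 m × cos 76.2° = 111320 × 0.2385 ≈ 26553.5 m.
So at most 1e-06° × 26553.5 ≈ 0.0265535 m east–west.
That is 0.0265535 m = 2.6554 cm.

3 centimeters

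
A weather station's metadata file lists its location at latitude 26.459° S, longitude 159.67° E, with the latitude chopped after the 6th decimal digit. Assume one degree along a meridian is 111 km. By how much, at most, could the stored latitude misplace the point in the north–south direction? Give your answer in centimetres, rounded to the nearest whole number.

Truncating at 6 decimal places can drop up to a full unit in the last place, so the latitude may be off by as much as 1e-06°.
North–south distance: 1e-06° × 111000 m/° = 0.111 m.
That is 0.111 m = 11.1 cm.

11 centimetres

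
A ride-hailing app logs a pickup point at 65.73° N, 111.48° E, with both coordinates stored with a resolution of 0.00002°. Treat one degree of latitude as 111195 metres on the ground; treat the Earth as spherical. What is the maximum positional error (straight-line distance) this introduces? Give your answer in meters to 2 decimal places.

1.20 meters

With a 0.00002° grid the true value lies within half a step, ±0.00002°/2 = ±1e-05°, of the stored one.
Latitude error → 1e-05 × 111195 = 1.11195 m along the meridian.
Longitude error → 1e-05 × 111195 × cos 65.73° = 1e-05 × 111195 × 0.4110 ≈ 0.457053 m.
Worst case both components are at the extreme and orthogonal: √(1.11195² + 0.457053²) ≈ 1.20222 m.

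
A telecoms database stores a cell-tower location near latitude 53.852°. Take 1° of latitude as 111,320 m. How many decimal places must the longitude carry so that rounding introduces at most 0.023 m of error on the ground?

At 53.852° one degree of longitude covers 111320 × cos 53.852° ≈ 111320 × 0.5899 ≈ 65664.7 m.
With N decimal places the half-ulp bound is 0.5·10⁻ᴺ°, or 0.5·10⁻ᴺ × 65664.7 m on the ground.
Setting 32832.3 × 10⁻ᴺ ≤ 0.023 gives 10ᴺ ≥ 1.427e+06, i.e. N ≥ 6.15.
At 6 places the error can reach 0.0328 m, but 7 places keeps it to 0.00328 m.

7 decimal places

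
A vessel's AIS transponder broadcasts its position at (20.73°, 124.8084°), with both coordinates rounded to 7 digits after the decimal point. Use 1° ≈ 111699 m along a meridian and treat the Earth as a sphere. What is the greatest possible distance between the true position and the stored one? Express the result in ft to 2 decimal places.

0.03 ft

Rounding to 7 decimal places leaves each coordinate within ±5e-08° of the true value.
Latitude error → 5e-08 × 111699 = 0.00558495 m along the meridian.
Longitude error → 5e-08 × 111699 × cos 20.73° = 5e-08 × 111699 × 0.9353 ≈ 0.00522337 m.
Combining orthogonally: (0.00558495² + 0.00522337²)^½ ≈ 0.00764691 m.
Converting: 0.00764691 m × 3.2808 ft/m ≈ 0.025088 ft.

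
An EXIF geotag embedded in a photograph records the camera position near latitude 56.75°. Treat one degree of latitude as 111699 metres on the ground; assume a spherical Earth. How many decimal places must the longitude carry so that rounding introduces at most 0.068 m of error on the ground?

At 56.75° one degree of longitude covers 111699 × cos 56.75° ≈ 111699 × 0.5483 ≈ 61243.8 m.
Rounding to N decimal places gives at most 0.5 × 10⁻ᴺ degrees of error, i.e. 0.5 × 10⁻ᴺ × 61243.8 m.
Need 0.5 × 61243.8 × 10⁻ᴺ ≤ 0.068 → 10⁻ᴺ ≤ 2.221e-06, so N ≥ 5.65.
At 5 places the error can reach 0.306 m, but 6 places keeps it to 0.0306 m.

6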